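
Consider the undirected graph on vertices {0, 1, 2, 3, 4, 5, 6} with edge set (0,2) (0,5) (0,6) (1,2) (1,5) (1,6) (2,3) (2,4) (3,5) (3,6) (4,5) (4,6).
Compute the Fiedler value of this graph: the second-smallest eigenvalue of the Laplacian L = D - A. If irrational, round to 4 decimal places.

With the vertex order [0, 1, 2, 3, 4, 5, 6], the degrees are [3, 3, 4, 3, 3, 4, 4], giving D = diag(3, 3, 4, 3, 3, 4, 4) and L = D - A. The sorted Laplacian eigenvalues are [0, 3, 3, 3, 4, 4, 7]; the algebraic connectivity is the second entry, 3. The eigenvalues sum to 24, which equals trace(L) = 2|E|. There is one zero in the spectrum, matching the 1 component.

3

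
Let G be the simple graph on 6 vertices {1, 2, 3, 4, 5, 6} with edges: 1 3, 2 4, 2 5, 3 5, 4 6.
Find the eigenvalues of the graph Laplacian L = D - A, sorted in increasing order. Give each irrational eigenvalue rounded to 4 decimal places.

[0, 0.2679, 1, 2, 3, 3.7321]

Each diagonal entry of L is the vertex degree and each off-diagonal entry is -1 where an edge is present, 0 otherwise; in the order [1, 2, 3, 4, 5, 6] the diagonal is [1, 2, 2, 2, 2, 1]. L is symmetric positive semidefinite, so every eigenvalue is real and nonnegative. The single zero eigenvalue shows the graph is connected. The eigenvalues sum to 10, which equals trace(L) = 2|E|.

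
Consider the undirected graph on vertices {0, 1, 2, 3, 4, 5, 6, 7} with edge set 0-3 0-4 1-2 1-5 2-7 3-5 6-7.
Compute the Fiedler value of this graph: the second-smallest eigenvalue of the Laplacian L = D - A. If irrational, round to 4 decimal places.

0.1522

Reading degrees in the order [0, 1, 2, 3, 4, 5, 6, 7] gives [2, 2, 2, 2, 1, 2, 1, 2]; set D = diag(2, 2, 2, 2, 1, 2, 1, 2) and form L = D - A. The sorted Laplacian eigenvalues are [0, 0.1522, 0.5858, 1.2346, 2, 2.7654, 3.4142, 3.8478]; the algebraic connectivity is the second entry, 0.1522. The eigenvalues sum to 14, which equals trace(L) = 2|E|.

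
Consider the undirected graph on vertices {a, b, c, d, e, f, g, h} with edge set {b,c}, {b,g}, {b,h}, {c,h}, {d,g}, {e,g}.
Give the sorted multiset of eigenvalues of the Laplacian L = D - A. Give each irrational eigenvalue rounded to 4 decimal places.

[0, 0, 0, 0.4384, 1, 3, 3, 4.5616]

Each diagonal entry of L is the vertex degree and each off-diagonal entry is -1 where an edge is present, 0 otherwise; in the order [a, b, c, d, e, f, g, h] the diagonal is [0, 3, 2, 1, 1, 0, 3, 2]. Since every row of L sums to 0, the all-ones vector is in the kernel and 0 is an eigenvalue. The 3 zero eigenvalues correspond to the 3 connected components.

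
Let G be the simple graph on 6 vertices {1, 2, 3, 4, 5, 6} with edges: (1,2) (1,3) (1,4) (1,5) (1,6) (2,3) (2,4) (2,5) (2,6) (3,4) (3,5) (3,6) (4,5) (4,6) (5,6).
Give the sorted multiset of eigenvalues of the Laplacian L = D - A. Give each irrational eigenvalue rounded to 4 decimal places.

Reading degrees in the order [1, 2, 3, 4, 5, 6] gives [5, 5, 5, 5, 5, 5]; set D = diag(5, 5, 5, 5, 5, 5) and form L = D - A. Diagonalising L (or applying a numerical eigensolver to the 6x6 matrix) gives the spectrum above. The single zero eigenvalue shows the graph is connected. By the matrix-tree theorem the graph has (1/6) * product of the nonzero eigenvalues = 1296 spanning trees. The eigenvalues sum to 30, which equals trace(L) = 2|E|.

[0, 6, 6, 6, 6, 6]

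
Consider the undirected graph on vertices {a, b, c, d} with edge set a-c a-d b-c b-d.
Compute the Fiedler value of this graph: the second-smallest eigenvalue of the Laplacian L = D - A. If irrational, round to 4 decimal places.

2

With the vertex order [a, b, c, d], the degrees are [2, 2, 2, 2], giving D = diag(2, 2, 2, 2) and L = D - A. Computing the eigenvalues of L and sorting gives [0, 2, 2, 4]. The Fiedler value lambda_2 = 2 is strictly positive, so the graph is connected.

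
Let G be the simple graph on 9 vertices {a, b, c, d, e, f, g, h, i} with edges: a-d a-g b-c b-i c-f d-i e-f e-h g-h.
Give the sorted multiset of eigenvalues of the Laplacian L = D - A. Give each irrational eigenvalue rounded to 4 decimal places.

Each diagonal entry of L is the vertex degree and each off-diagonal entry is -1 where an edge is present, 0 otherwise; in the order [a, b, c, d, e, f, g, h, i] the diagonal is [2, 2, 2, 2, 2, 2, 2, 2, 2]. Diagonalising L (or applying a numerical eigensolver to the 9x9 matrix) gives the spectrum above. The single zero eigenvalue shows the graph is connected.

[0, 0.4679, 0.4679, 1.6527, 1.6527, 3, 3, 3.8794, 3.8794]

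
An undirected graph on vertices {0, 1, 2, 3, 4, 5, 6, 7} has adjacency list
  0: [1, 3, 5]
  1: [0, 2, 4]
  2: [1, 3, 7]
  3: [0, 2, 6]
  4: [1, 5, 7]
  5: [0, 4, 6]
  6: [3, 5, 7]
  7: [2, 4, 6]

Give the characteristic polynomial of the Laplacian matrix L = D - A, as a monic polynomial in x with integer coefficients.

x^8 - 24x^7 + 240x^6 - 1296x^5 + 4080x^4 - 7488x^3 + 7424x^2 - 3072x

With the vertex order [0, 1, 2, 3, 4, 5, 6, 7], the degrees are [3, 3, 3, 3, 3, 3, 3, 3], giving D = diag(3, 3, 3, 3, 3, 3, 3, 3) and L = D - A. L has integer entries, so p(x) = det(xI - L) has integer coefficients. Expanding the determinant yields x^8 - 24x^7 + 240x^6 - 1296x^5 + 4080x^4 - 7488x^3 + 7424x^2 - 3072x. The coefficient of x^7 equals -trace(L) = -24, matching the sum of degrees. The largest eigenvalue, 6, is at most the vertex count 8. The eigenvalues sum to 24, which equals trace(L) = 2|E|.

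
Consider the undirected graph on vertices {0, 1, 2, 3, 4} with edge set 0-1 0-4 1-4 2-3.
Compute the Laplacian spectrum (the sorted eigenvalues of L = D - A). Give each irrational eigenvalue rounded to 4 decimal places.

[0, 0, 2, 3, 3]

With the vertex order [0, 1, 2, 3, 4], the degrees are [2, 2, 1, 1, 2], giving D = diag(2, 2, 1, 1, 2) and L = D - A. Since every row of L sums to 0, the all-ones vector is in the kernel and 0 is an eigenvalue. The 2 zero eigenvalues correspond to the 2 connected components. The eigenvalues sum to 8, which equals trace(L) = 2|E|.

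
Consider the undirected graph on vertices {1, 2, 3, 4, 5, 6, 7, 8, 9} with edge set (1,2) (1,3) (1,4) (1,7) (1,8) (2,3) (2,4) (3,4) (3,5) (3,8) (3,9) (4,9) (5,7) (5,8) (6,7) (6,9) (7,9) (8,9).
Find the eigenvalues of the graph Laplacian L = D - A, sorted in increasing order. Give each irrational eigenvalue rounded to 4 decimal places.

[0, 1.4607, 2.2459, 3.7669, 4.2399, 4.5704, 5.4726, 6.6869, 7.5567]

Each diagonal entry of L is the vertex degree and each off-diagonal entry is -1 where an edge is present, 0 otherwise; in the order [1, 2, 3, 4, 5, 6, 7, 8, 9] the diagonal is [5, 3, 6, 4, 3, 2, 4, 4, 5]. Diagonalising L (or applying a numerical eigensolver to the 9x9 matrix) gives the spectrum above. The single zero eigenvalue shows the graph is connected. The eigenvalues sum to 36, which equals trace(L) = 2|E|.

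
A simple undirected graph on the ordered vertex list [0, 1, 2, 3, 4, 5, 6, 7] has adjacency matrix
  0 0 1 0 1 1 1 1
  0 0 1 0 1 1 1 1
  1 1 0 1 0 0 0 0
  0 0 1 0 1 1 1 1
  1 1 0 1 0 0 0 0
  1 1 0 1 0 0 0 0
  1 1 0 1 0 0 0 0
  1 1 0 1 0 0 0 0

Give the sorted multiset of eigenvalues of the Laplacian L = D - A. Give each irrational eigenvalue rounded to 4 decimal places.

Reading degrees in the order [0, 1, 2, 3, 4, 5, 6, 7] gives [5, 5, 3, 5, 3, 3, 3, 3]; set D = diag(5, 5, 3, 5, 3, 3, 3, 3) and form L = D - A. L is symmetric positive semidefinite, so every eigenvalue is real and nonnegative. The single zero eigenvalue shows the graph is connected. There is one zero in the spectrum, matching the 1 component.

[0, 3, 3, 3, 3, 5, 5, 8]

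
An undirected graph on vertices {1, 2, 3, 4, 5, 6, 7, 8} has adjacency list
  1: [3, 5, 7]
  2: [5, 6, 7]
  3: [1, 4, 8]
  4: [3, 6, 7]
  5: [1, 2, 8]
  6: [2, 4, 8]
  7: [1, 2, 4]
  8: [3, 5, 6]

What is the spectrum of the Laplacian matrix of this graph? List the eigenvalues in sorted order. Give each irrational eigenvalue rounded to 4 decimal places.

Reading degrees in the order [1, 2, 3, 4, 5, 6, 7, 8] gives [3, 3, 3, 3, 3, 3, 3, 3]; set D = diag(3, 3, 3, 3, 3, 3, 3, 3) and form L = D - A. Since every row of L sums to 0, the all-ones vector is in the kernel and 0 is an eigenvalue. The single zero eigenvalue shows the graph is connected. The eigenvalues sum to 24, which equals trace(L) = 2|E|.

[0, 2, 2, 2, 4, 4, 4, 6]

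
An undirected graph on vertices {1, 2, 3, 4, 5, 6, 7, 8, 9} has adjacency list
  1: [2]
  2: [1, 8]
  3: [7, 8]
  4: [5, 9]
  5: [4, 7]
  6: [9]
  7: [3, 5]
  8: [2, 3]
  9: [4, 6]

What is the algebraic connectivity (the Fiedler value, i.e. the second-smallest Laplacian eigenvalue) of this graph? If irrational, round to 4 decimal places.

0.1206

Each diagonal entry of L is the vertex degree and each off-diagonal entry is -1 where an edge is present, 0 otherwise; in the order [1, 2, 3, 4, 5, 6, 7, 8, 9] the diagonal is [1, 2, 2, 2, 2, 1, 2, 2, 2]. The sorted Laplacian eigenvalues are [0, 0.1206, 0.4679, 1, 1.6527, 2.3473, 3, 3.5321, 3.8794]; the algebraic connectivity is the second entry, 0.1206. By the matrix-tree theorem the graph has (1/9) * product of the nonzero eigenvalues = 1 spanning tree.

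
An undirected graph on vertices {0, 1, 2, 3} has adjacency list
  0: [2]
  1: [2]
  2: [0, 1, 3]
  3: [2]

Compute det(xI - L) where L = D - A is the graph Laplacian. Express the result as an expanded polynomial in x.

Each diagonal entry of L is the vertex degree and each off-diagonal entry is -1 where an edge is present, 0 otherwise; in the order [0, 1, 2, 3] the diagonal is [1, 1, 3, 1]. The eigenvalues of L are [0, 1, 1, 4]; the characteristic polynomial is the product of (x - lambda_i), which multiplies out to x^4 - 6x^3 + 9x^2 - 4x. The constant term is 0 because L is singular (the all-ones vector lies in its kernel).

x^4 - 6x^3 + 9x^2 - 4x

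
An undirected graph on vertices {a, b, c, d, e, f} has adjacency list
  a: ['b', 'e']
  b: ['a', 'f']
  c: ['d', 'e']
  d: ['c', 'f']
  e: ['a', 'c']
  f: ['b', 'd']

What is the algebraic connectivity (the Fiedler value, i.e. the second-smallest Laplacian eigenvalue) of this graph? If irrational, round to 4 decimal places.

1

Each diagonal entry of L is the vertex degree and each off-diagonal entry is -1 where an edge is present, 0 otherwise; in the order [a, b, c, d, e, f] the diagonal is [2, 2, 2, 2, 2, 2]. The sorted Laplacian eigenvalues are [0, 1, 1, 3, 3, 4]; the algebraic connectivity is the second entry, 1. By the matrix-tree theorem the graph has (1/6) * product of the nonzero eigenvalues = 6 spanning trees. The eigenvalues sum to 12, which equals trace(L) = 2|E|.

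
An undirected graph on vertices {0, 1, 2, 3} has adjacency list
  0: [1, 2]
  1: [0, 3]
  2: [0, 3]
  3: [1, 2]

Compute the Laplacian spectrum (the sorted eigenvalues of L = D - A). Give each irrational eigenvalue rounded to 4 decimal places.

[0, 2, 2, 4]

Reading degrees in the order [0, 1, 2, 3] gives [2, 2, 2, 2]; set D = diag(2, 2, 2, 2) and form L = D - A. Diagonalising L (or applying a numerical eigensolver to the 4x4 matrix) gives the spectrum above. By the matrix-tree theorem the graph has (1/4) * product of the nonzero eigenvalues = 4 spanning trees. The eigenvalues sum to 8, which equals trace(L) = 2|E|.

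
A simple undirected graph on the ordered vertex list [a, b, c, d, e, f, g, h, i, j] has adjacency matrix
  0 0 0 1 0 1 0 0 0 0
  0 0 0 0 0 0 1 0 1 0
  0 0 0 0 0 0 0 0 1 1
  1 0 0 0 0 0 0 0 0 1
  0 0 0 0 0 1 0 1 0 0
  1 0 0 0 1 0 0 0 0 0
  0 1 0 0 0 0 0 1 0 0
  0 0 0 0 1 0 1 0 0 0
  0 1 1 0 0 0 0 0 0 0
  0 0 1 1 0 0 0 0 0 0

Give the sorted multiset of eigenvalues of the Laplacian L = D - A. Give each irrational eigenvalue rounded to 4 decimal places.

Each diagonal entry of L is the vertex degree and each off-diagonal entry is -1 where an edge is present, 0 otherwise; in the order [a, b, c, d, e, f, g, h, i, j] the diagonal is [2, 2, 2, 2, 2, 2, 2, 2, 2, 2]. Diagonalising L (or applying a numerical eigensolver to the 10x10 matrix) gives the spectrum above.

[0, 0.3820, 0.3820, 1.3820, 1.3820, 2.6180, 2.6180, 3.6180, 3.6180, 4]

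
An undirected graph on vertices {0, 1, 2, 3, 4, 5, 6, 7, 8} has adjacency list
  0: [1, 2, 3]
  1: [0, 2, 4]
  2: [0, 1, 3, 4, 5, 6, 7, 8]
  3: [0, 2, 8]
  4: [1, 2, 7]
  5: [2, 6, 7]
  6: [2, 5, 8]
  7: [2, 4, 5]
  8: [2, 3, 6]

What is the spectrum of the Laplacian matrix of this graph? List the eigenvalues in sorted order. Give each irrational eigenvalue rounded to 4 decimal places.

[0, 1.5858, 1.5858, 3, 3, 4.4142, 4.4142, 5, 9]

Each diagonal entry of L is the vertex degree and each off-diagonal entry is -1 where an edge is present, 0 otherwise; in the order [0, 1, 2, 3, 4, 5, 6, 7, 8] the diagonal is [3, 3, 8, 3, 3, 3, 3, 3, 3]. Since every row of L sums to 0, the all-ones vector is in the kernel and 0 is an eigenvalue.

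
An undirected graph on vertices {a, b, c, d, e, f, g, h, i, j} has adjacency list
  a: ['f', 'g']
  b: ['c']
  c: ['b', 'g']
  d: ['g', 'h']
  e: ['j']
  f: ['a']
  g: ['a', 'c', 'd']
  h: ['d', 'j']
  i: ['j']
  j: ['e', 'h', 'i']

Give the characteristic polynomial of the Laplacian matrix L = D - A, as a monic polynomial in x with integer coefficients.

Reading degrees in the order [a, b, c, d, e, f, g, h, i, j] gives [2, 1, 2, 2, 1, 1, 3, 2, 1, 3]; set D = diag(2, 1, 2, 2, 1, 1, 3, 2, 1, 3) and form L = D - A. L has integer entries, so p(x) = det(xI - L) has integer coefficients. Expanding the determinant yields x^10 - 18x^9 + 134x^8 - 536x^7 + 1254x^6 - 1752x^5 + 1433x^4 - 644x^3 + 138x^2 - 10x. Since p(0) = det(-L) = 0, x divides p(x). By the matrix-tree theorem the graph has (1/10) * product of the nonzero eigenvalues = 1 spanning tree.

x^10 - 18x^9 + 134x^8 - 536x^7 + 1254x^6 - 1752x^5 + 1433x^4 - 644x^3 + 138x^2 - 10x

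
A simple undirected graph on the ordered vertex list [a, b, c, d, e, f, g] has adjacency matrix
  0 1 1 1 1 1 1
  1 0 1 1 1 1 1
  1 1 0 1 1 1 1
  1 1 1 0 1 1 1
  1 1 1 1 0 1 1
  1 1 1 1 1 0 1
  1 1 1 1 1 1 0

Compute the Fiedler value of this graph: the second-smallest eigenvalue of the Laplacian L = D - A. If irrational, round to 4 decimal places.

7

With the vertex order [a, b, c, d, e, f, g], the degrees are [6, 6, 6, 6, 6, 6, 6], giving D = diag(6, 6, 6, 6, 6, 6, 6) and L = D - A. The smallest Laplacian eigenvalue is always 0. The next one, lambda_2 = 7, measures how hard the graph is to disconnect: larger values mean better connectivity. The largest eigenvalue, 7, is at most the vertex count 7. By the matrix-tree theorem the graph has (1/7) * product of the nonzero eigenvalues = 16807 spanning trees.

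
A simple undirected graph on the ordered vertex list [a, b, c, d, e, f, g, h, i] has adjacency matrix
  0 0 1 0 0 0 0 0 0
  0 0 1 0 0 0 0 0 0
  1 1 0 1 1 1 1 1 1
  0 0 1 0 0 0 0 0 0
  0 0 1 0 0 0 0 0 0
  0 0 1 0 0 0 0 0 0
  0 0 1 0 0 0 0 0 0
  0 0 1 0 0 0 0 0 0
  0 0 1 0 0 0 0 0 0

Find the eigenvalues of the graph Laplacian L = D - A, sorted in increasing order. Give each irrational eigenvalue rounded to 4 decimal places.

Each diagonal entry of L is the vertex degree and each off-diagonal entry is -1 where an edge is present, 0 otherwise; in the order [a, b, c, d, e, f, g, h, i] the diagonal is [1, 1, 8, 1, 1, 1, 1, 1, 1]. Since every row of L sums to 0, the all-ones vector is in the kernel and 0 is an eigenvalue. The single zero eigenvalue shows the graph is connected. The eigenvalues sum to 16, which equals trace(L) = 2|E|. There is one zero in the spectrum, matching the 1 component.

[0, 1, 1, 1, 1, 1, 1, 1, 9]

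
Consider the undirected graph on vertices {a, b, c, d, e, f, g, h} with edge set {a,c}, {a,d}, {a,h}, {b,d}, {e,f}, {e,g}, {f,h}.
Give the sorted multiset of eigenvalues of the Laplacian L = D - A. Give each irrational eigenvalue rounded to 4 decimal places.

[0, 0.1864, 0.5858, 1, 2, 2.4707, 3.4142, 4.3429]

With the vertex order [a, b, c, d, e, f, g, h], the degrees are [3, 1, 1, 2, 2, 2, 1, 2], giving D = diag(3, 1, 1, 2, 2, 2, 1, 2) and L = D - A. Since every row of L sums to 0, the all-ones vector is in the kernel and 0 is an eigenvalue. The single zero eigenvalue shows the graph is connected. There is one zero in the spectrum, matching the 1 component. By the matrix-tree theorem the graph has (1/8) * product of the nonzero eigenvalues = 1 spanning tree.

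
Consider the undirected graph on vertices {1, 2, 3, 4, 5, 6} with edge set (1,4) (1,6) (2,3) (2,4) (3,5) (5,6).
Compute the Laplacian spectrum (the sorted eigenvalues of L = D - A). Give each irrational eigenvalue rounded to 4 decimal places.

With the vertex order [1, 2, 3, 4, 5, 6], the degrees are [2, 2, 2, 2, 2, 2], giving D = diag(2, 2, 2, 2, 2, 2) and L = D - A. Diagonalising L (or applying a numerical eigensolver to the 6x6 matrix) gives the spectrum above. The single zero eigenvalue shows the graph is connected. There is one zero in the spectrum, matching the 1 component.

[0, 1, 1, 3, 3, 4]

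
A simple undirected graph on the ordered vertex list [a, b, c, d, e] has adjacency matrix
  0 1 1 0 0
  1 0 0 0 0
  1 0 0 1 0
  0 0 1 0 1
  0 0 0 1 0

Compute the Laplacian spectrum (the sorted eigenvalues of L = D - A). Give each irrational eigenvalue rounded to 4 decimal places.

[0, 0.3820, 1.3820, 2.6180, 3.6180]

With the vertex order [a, b, c, d, e], the degrees are [2, 1, 2, 2, 1], giving D = diag(2, 1, 2, 2, 1) and L = D - A. Diagonalising L (or applying a numerical eigensolver to the 5x5 matrix) gives the spectrum above. There is one zero in the spectrum, matching the 1 component.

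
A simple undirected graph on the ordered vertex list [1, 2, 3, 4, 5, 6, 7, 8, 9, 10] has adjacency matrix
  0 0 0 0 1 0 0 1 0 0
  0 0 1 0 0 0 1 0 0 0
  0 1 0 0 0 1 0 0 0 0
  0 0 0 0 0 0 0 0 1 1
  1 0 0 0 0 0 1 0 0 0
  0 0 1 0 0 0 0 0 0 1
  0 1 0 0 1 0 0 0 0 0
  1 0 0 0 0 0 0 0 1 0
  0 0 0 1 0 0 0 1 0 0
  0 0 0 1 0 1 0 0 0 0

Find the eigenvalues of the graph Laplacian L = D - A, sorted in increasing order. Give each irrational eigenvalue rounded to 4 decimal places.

[0, 0.3820, 0.3820, 1.3820, 1.3820, 2.6180, 2.6180, 3.6180, 3.6180, 4]

Reading degrees in the order [1, 2, 3, 4, 5, 6, 7, 8, 9, 10] gives [2, 2, 2, 2, 2, 2, 2, 2, 2, 2]; set D = diag(2, 2, 2, 2, 2, 2, 2, 2, 2, 2) and form L = D - A. Since every row of L sums to 0, the all-ones vector is in the kernel and 0 is an eigenvalue. The single zero eigenvalue shows the graph is connected. By the matrix-tree theorem the graph has (1/10) * product of the nonzero eigenvalues = 10 spanning trees.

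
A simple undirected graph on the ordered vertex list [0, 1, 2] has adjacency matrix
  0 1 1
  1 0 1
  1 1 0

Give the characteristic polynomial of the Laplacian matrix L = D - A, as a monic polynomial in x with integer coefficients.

x^3 - 6x^2 + 9x

Reading degrees in the order [0, 1, 2] gives [2, 2, 2]; set D = diag(2, 2, 2) and form L = D - A. The eigenvalues of L are [0, 3, 3]; the characteristic polynomial is the product of (x - lambda_i), which multiplies out to x^3 - 6x^2 + 9x. Since p(0) = det(-L) = 0, x divides p(x).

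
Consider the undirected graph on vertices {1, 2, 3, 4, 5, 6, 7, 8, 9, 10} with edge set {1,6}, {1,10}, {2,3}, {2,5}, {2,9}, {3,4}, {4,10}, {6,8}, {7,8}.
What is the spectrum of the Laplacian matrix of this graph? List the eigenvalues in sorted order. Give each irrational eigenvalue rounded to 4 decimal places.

[0, 0.1029, 0.4367, 1, 1, 1.7250, 2.5064, 3.2255, 3.7678, 4.2357]

With the vertex order [1, 2, 3, 4, 5, 6, 7, 8, 9, 10], the degrees are [2, 3, 2, 2, 1, 2, 1, 2, 1, 2], giving D = diag(2, 3, 2, 2, 1, 2, 1, 2, 1, 2) and L = D - A. Since every row of L sums to 0, the all-ones vector is in the kernel and 0 is an eigenvalue. The single zero eigenvalue shows the graph is connected. The largest eigenvalue, 4.2357, is at most the vertex count 10. The eigenvalues sum to 18, which equals trace(L) = 2|E|.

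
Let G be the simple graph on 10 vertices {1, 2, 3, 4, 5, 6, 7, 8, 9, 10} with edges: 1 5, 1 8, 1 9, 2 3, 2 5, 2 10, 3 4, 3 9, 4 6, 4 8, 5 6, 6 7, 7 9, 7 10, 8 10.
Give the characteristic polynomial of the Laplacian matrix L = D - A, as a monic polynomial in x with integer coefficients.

Each diagonal entry of L is the vertex degree and each off-diagonal entry is -1 where an edge is present, 0 otherwise; in the order [1, 2, 3, 4, 5, 6, 7, 8, 9, 10] the diagonal is [3, 3, 3, 3, 3, 3, 3, 3, 3, 3]. Computing det(xI - L) by cofactor expansion (or equivalently via sum-over-permutations) gives x^10 - 30x^9 + 390x^8 - 2880x^7 + 13305x^6 - 39882x^5 + 77640x^4 - 94800x^3 + 66000x^2 - 20000x. Since p(0) = det(-L) = 0, x divides p(x). The largest eigenvalue, 5, is at most the vertex count 10.

x^10 - 30x^9 + 390x^8 - 2880x^7 + 13305x^6 - 39882x^5 + 77640x^4 - 94800x^3 + 66000x^2 - 20000x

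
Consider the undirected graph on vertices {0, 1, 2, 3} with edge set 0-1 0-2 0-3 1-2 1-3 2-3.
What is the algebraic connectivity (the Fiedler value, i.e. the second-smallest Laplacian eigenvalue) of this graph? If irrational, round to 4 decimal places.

4

Reading degrees in the order [0, 1, 2, 3] gives [3, 3, 3, 3]; set D = diag(3, 3, 3, 3) and form L = D - A. The sorted Laplacian eigenvalues are [0, 4, 4, 4]; the algebraic connectivity is the second entry, 4. By the matrix-tree theorem the graph has (1/4) * product of the nonzero eigenvalues = 16 spanning trees. There is one zero in the spectrum, matching the 1 component.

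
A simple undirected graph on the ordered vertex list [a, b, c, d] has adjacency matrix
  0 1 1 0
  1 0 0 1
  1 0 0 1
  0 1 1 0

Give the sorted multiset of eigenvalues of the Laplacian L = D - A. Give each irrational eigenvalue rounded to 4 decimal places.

[0, 2, 2, 4]

With the vertex order [a, b, c, d], the degrees are [2, 2, 2, 2], giving D = diag(2, 2, 2, 2) and L = D - A. Since every row of L sums to 0, the all-ones vector is in the kernel and 0 is an eigenvalue. The eigenvalues sum to 8, which equals trace(L) = 2|E|. There is one zero in the spectrum, matching the 1 component.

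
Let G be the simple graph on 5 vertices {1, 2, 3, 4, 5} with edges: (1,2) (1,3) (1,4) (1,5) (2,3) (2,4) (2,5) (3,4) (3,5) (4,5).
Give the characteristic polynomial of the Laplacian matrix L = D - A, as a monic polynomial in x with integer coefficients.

Each diagonal entry of L is the vertex degree and each off-diagonal entry is -1 where an edge is present, 0 otherwise; in the order [1, 2, 3, 4, 5] the diagonal is [4, 4, 4, 4, 4]. Computing det(xI - L) by cofactor expansion (or equivalently via sum-over-permutations) gives x^5 - 20x^4 + 150x^3 - 500x^2 + 625x. Since p(0) = det(-L) = 0, x divides p(x).

x^5 - 20x^4 + 150x^3 - 500x^2 + 625x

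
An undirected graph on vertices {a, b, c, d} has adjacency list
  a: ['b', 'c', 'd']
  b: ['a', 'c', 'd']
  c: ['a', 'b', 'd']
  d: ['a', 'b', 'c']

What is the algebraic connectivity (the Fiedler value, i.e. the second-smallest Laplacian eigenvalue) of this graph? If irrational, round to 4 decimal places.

4

Each diagonal entry of L is the vertex degree and each off-diagonal entry is -1 where an edge is present, 0 otherwise; in the order [a, b, c, d] the diagonal is [3, 3, 3, 3]. Computing the eigenvalues of L and sorting gives [0, 4, 4, 4]. The Fiedler value lambda_2 = 4 is strictly positive, so the graph is connected. The eigenvalues sum to 12, which equals trace(L) = 2|E|. There is one zero in the spectrum, matching the 1 component.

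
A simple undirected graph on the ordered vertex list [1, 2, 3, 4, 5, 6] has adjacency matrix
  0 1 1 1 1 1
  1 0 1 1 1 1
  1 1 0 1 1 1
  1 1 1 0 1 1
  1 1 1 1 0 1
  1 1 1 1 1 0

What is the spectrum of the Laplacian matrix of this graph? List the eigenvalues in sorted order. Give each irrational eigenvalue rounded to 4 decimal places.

[0, 6, 6, 6, 6, 6]

Each diagonal entry of L is the vertex degree and each off-diagonal entry is -1 where an edge is present, 0 otherwise; in the order [1, 2, 3, 4, 5, 6] the diagonal is [5, 5, 5, 5, 5, 5]. L is symmetric positive semidefinite, so every eigenvalue is real and nonnegative. The single zero eigenvalue shows the graph is connected. By the matrix-tree theorem the graph has (1/6) * product of the nonzero eigenvalues = 1296 spanning trees.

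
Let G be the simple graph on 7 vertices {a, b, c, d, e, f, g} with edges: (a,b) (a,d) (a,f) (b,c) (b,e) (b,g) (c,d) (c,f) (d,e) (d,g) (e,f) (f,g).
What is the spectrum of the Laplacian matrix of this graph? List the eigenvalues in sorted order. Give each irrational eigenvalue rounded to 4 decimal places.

Reading degrees in the order [a, b, c, d, e, f, g] gives [3, 4, 3, 4, 3, 4, 3]; set D = diag(3, 4, 3, 4, 3, 4, 3) and form L = D - A. The multiplicity of 0 as a Laplacian eigenvalue equals the number of connected components.

[0, 3, 3, 3, 4, 4, 7]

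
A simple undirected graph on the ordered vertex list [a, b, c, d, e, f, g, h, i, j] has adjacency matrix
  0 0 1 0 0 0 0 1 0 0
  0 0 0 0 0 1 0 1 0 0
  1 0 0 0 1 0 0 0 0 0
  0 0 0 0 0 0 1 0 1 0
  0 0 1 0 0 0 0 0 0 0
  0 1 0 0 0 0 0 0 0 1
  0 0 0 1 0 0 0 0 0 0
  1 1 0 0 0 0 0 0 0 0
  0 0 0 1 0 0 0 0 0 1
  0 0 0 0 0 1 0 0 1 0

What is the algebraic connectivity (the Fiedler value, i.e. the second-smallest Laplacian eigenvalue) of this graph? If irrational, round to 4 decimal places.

With the vertex order [a, b, c, d, e, f, g, h, i, j], the degrees are [2, 2, 2, 2, 1, 2, 1, 2, 2, 2], giving D = diag(2, 2, 2, 2, 1, 2, 1, 2, 2, 2) and L = D - A. The smallest Laplacian eigenvalue is always 0. The next one, lambda_2 = 0.0979, measures how hard the graph is to disconnect: larger values mean better connectivity. There is one zero in the spectrum, matching the 1 component. The largest eigenvalue, 3.9021, is at most the vertex count 10.

0.0979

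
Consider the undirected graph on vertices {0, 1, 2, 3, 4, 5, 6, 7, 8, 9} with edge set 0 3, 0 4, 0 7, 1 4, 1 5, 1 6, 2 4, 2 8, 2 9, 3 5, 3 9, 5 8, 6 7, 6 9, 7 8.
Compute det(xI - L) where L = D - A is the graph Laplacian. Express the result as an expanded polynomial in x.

x^10 - 30x^9 + 390x^8 - 2880x^7 + 13305x^6 - 39882x^5 + 77640x^4 - 94800x^3 + 66000x^2 - 20000x

Each diagonal entry of L is the vertex degree and each off-diagonal entry is -1 where an edge is present, 0 otherwise; in the order [0, 1, 2, 3, 4, 5, 6, 7, 8, 9] the diagonal is [3, 3, 3, 3, 3, 3, 3, 3, 3, 3]. L has integer entries, so p(x) = det(xI - L) has integer coefficients. Expanding the determinant yields x^10 - 30x^9 + 390x^8 - 2880x^7 + 13305x^6 - 39882x^5 + 77640x^4 - 94800x^3 + 66000x^2 - 20000x. The constant term is 0 because L is singular (the all-ones vector lies in its kernel).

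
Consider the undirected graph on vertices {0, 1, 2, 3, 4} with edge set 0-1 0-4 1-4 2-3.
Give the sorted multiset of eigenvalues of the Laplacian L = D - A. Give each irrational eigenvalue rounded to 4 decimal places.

With the vertex order [0, 1, 2, 3, 4], the degrees are [2, 2, 1, 1, 2], giving D = diag(2, 2, 1, 1, 2) and L = D - A. Diagonalising L (or applying a numerical eigensolver to the 5x5 matrix) gives the spectrum above. The 2 zero eigenvalues correspond to the 2 connected components. The eigenvalues sum to 8, which equals trace(L) = 2|E|. The largest eigenvalue, 3, is at most the vertex count 5.

[0, 0, 2, 3, 3]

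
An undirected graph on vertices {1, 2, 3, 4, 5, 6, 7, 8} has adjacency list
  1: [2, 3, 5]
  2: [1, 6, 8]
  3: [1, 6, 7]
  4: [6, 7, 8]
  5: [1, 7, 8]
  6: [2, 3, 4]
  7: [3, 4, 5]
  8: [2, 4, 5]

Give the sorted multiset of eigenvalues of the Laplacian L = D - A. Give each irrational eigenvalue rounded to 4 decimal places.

Each diagonal entry of L is the vertex degree and each off-diagonal entry is -1 where an edge is present, 0 otherwise; in the order [1, 2, 3, 4, 5, 6, 7, 8] the diagonal is [3, 3, 3, 3, 3, 3, 3, 3]. The multiplicity of 0 as a Laplacian eigenvalue equals the number of connected components. The single zero eigenvalue shows the graph is connected. By the matrix-tree theorem the graph has (1/8) * product of the nonzero eigenvalues = 384 spanning trees.

[0, 2, 2, 2, 4, 4, 4, 6]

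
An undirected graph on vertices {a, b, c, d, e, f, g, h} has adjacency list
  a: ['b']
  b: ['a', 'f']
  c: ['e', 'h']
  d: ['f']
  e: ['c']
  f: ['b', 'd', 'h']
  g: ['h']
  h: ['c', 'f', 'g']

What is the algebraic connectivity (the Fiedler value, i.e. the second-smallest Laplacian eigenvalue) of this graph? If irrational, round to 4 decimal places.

With the vertex order [a, b, c, d, e, f, g, h], the degrees are [1, 2, 2, 1, 1, 3, 1, 3], giving D = diag(1, 2, 2, 1, 1, 3, 1, 3) and L = D - A. Computing the eigenvalues of L and sorting gives [0, 0.2509, 0.5858, 0.7287, 2, 2.3349, 3.4142, 4.6855]. The Fiedler value lambda_2 = 0.2509 is strictly positive, so the graph is connected.

0.2509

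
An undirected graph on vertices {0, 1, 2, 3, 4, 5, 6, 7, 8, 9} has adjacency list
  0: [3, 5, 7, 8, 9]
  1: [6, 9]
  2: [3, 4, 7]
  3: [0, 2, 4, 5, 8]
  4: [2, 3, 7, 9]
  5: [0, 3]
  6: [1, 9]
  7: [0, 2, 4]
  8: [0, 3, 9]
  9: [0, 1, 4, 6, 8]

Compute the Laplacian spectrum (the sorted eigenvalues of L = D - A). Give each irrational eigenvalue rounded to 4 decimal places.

Reading degrees in the order [0, 1, 2, 3, 4, 5, 6, 7, 8, 9] gives [5, 2, 3, 5, 4, 2, 2, 3, 3, 5]; set D = diag(5, 2, 3, 5, 4, 2, 2, 3, 3, 5) and form L = D - A. The multiplicity of 0 as a Laplacian eigenvalue equals the number of connected components. The largest eigenvalue, 7.2032, is at most the vertex count 10.

[0, 0.6838, 1.6021, 2.4249, 3, 3.5356, 4.3319, 5.5572, 5.6614, 7.2032]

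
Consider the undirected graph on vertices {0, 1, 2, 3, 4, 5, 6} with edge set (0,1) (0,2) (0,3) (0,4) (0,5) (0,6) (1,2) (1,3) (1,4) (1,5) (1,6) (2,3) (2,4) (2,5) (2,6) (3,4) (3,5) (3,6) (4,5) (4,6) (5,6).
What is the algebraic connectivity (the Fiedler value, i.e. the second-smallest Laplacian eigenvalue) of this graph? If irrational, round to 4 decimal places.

Each diagonal entry of L is the vertex degree and each off-diagonal entry is -1 where an edge is present, 0 otherwise; in the order [0, 1, 2, 3, 4, 5, 6] the diagonal is [6, 6, 6, 6, 6, 6, 6]. Computing the eigenvalues of L and sorting gives [0, 7, 7, 7, 7, 7, 7]. The Fiedler value lambda_2 = 7 is strictly positive, so the graph is connected. The eigenvalues sum to 42, which equals trace(L) = 2|E|.

7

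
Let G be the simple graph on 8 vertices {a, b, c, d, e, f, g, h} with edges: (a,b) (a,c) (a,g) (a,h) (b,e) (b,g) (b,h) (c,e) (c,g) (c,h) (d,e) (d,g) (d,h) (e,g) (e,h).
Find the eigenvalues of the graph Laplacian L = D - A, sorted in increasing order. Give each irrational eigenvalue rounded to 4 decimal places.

Each diagonal entry of L is the vertex degree and each off-diagonal entry is -1 where an edge is present, 0 otherwise; in the order [a, b, c, d, e, f, g, h] the diagonal is [4, 4, 4, 3, 5, 0, 5, 5]. Since every row of L sums to 0, the all-ones vector is in the kernel and 0 is an eigenvalue. The 2 zero eigenvalues correspond to the 2 connected components. The eigenvalues sum to 30, which equals trace(L) = 2|E|.

[0, 0, 2.8299, 4, 4.6889, 5, 6.4812, 7]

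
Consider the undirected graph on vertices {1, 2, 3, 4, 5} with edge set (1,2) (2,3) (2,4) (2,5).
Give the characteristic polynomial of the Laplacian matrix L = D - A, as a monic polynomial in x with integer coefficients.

Reading degrees in the order [1, 2, 3, 4, 5] gives [1, 4, 1, 1, 1]; set D = diag(1, 4, 1, 1, 1) and form L = D - A. L has integer entries, so p(x) = det(xI - L) has integer coefficients. Expanding the determinant yields x^5 - 8x^4 + 18x^3 - 16x^2 + 5x. The coefficient of x^4 equals -trace(L) = -8, matching the sum of degrees.

x^5 - 8x^4 + 18x^3 - 16x^2 + 5x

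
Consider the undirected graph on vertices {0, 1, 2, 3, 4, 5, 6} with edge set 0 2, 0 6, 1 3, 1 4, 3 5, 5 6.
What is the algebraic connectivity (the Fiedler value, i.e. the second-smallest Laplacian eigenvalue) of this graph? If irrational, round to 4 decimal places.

With the vertex order [0, 1, 2, 3, 4, 5, 6], the degrees are [2, 2, 1, 2, 1, 2, 2], giving D = diag(2, 2, 1, 2, 1, 2, 2) and L = D - A. Computing the eigenvalues of L and sorting gives [0, 0.1981, 0.7530, 1.5550, 2.4450, 3.2470, 3.8019]. The Fiedler value lambda_2 = 0.1981 is strictly positive, so the graph is connected. The largest eigenvalue, 3.8019, is at most the vertex count 7. There is one zero in the spectrum, matching the 1 component.

0.1981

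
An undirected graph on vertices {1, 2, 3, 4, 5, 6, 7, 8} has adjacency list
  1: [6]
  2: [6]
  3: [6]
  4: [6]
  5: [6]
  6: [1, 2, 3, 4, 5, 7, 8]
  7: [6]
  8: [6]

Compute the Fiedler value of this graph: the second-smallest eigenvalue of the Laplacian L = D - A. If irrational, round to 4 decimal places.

Each diagonal entry of L is the vertex degree and each off-diagonal entry is -1 where an edge is present, 0 otherwise; in the order [1, 2, 3, 4, 5, 6, 7, 8] the diagonal is [1, 1, 1, 1, 1, 7, 1, 1]. Computing the eigenvalues of L and sorting gives [0, 1, 1, 1, 1, 1, 1, 8]. The Fiedler value lambda_2 = 1 is strictly positive, so the graph is connected. The largest eigenvalue, 8, is at most the vertex count 8.

1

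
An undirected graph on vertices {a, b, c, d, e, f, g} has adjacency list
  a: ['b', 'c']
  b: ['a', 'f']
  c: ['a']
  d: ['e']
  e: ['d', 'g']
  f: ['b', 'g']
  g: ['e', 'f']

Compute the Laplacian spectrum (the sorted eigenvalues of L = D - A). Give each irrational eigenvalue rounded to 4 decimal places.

With the vertex order [a, b, c, d, e, f, g], the degrees are [2, 2, 1, 1, 2, 2, 2], giving D = diag(2, 2, 1, 1, 2, 2, 2) and L = D - A. L is symmetric positive semidefinite, so every eigenvalue is real and nonnegative. The eigenvalues sum to 12, which equals trace(L) = 2|E|.

[0, 0.1981, 0.7530, 1.5550, 2.4450, 3.2470, 3.8019]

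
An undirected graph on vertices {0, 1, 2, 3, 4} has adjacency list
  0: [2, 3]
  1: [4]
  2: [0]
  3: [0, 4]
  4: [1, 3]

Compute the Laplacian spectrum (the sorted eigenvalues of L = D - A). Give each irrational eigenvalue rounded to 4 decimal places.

[0, 0.3820, 1.3820, 2.6180, 3.6180]

Each diagonal entry of L is the vertex degree and each off-diagonal entry is -1 where an edge is present, 0 otherwise; in the order [0, 1, 2, 3, 4] the diagonal is [2, 1, 1, 2, 2]. Diagonalising L (or applying a numerical eigensolver to the 5x5 matrix) gives the spectrum above. There is one zero in the spectrum, matching the 1 component. The eigenvalues sum to 8, which equals trace(L) = 2|E|.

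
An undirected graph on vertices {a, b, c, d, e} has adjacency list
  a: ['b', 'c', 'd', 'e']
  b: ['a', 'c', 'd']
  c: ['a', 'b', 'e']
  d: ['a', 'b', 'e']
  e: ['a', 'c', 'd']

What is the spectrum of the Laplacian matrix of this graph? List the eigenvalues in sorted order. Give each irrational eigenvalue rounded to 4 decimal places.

[0, 3, 3, 5, 5]

Each diagonal entry of L is the vertex degree and each off-diagonal entry is -1 where an edge is present, 0 otherwise; in the order [a, b, c, d, e] the diagonal is [4, 3, 3, 3, 3]. Since every row of L sums to 0, the all-ones vector is in the kernel and 0 is an eigenvalue. The single zero eigenvalue shows the graph is connected. There is one zero in the spectrum, matching the 1 component. The largest eigenvalue, 5, is at most the vertex count 5.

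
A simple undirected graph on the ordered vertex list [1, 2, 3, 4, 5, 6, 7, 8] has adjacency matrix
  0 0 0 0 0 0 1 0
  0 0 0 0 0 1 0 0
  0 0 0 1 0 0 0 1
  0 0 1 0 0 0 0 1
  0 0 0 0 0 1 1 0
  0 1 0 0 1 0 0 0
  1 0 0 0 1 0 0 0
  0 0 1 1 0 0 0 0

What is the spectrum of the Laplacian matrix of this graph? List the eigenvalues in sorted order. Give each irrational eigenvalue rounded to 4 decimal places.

[0, 0, 0.3820, 1.3820, 2.6180, 3, 3, 3.6180]

Each diagonal entry of L is the vertex degree and each off-diagonal entry is -1 where an edge is present, 0 otherwise; in the order [1, 2, 3, 4, 5, 6, 7, 8] the diagonal is [1, 1, 2, 2, 2, 2, 2, 2]. L is symmetric positive semidefinite, so every eigenvalue is real and nonnegative. The 2 zero eigenvalues correspond to the 2 connected components. The largest eigenvalue, 3.6180, is at most the vertex count 8.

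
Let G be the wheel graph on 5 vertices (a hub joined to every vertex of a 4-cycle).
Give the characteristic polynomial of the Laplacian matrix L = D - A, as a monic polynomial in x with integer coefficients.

x^5 - 16x^4 + 94x^3 - 240x^2 + 225x

The graph has 5 vertices and degree multiset [4, 3, 3, 3, 3]; D is the diagonal matrix of degrees and L = D - A. Computing det(xI - L) by cofactor expansion (or equivalently via sum-over-permutations) gives x^5 - 16x^4 + 94x^3 - 240x^2 + 225x. The coefficient of x^4 equals -trace(L) = -16, matching the sum of degrees. The largest eigenvalue, 5, is at most the vertex count 5. By the matrix-tree theorem the graph has (1/5) * product of the nonzero eigenvalues = 45 spanning trees.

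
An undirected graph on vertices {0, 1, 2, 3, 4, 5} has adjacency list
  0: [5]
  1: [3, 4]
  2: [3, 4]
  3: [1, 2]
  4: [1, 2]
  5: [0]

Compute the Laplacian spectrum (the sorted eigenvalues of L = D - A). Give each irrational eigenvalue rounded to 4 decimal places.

Each diagonal entry of L is the vertex degree and each off-diagonal entry is -1 where an edge is present, 0 otherwise; in the order [0, 1, 2, 3, 4, 5] the diagonal is [1, 2, 2, 2, 2, 1]. Since every row of L sums to 0, the all-ones vector is in the kernel and 0 is an eigenvalue. The 2 zero eigenvalues correspond to the 2 connected components. There are 2 zeros in the spectrum, matching the 2 components.

[0, 0, 2, 2, 2, 4]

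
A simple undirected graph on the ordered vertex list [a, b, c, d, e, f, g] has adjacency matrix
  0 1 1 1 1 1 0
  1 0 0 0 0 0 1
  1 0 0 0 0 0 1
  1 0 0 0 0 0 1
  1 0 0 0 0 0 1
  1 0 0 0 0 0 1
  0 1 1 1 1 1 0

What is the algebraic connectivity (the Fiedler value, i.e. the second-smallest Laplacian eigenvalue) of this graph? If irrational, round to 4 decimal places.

With the vertex order [a, b, c, d, e, f, g], the degrees are [5, 2, 2, 2, 2, 2, 5], giving D = diag(5, 2, 2, 2, 2, 2, 5) and L = D - A. Computing the eigenvalues of L and sorting gives [0, 2, 2, 2, 2, 5, 7]. The Fiedler value lambda_2 = 2 is strictly positive, so the graph is connected. There is one zero in the spectrum, matching the 1 component. The eigenvalues sum to 20, which equals trace(L) = 2|E|.

2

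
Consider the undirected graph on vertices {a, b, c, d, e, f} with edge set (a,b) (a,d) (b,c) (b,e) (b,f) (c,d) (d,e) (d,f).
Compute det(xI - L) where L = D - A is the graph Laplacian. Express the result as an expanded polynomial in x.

With the vertex order [a, b, c, d, e, f], the degrees are [2, 4, 2, 4, 2, 2], giving D = diag(2, 4, 2, 4, 2, 2) and L = D - A. Computing det(xI - L) by cofactor expansion (or equivalently via sum-over-permutations) gives x^6 - 16x^5 + 96x^4 - 272x^3 + 368x^2 - 192x. Since p(0) = det(-L) = 0, x divides p(x). The eigenvalues sum to 16, which equals trace(L) = 2|E|.

x^6 - 16x^5 + 96x^4 - 272x^3 + 368x^2 - 192x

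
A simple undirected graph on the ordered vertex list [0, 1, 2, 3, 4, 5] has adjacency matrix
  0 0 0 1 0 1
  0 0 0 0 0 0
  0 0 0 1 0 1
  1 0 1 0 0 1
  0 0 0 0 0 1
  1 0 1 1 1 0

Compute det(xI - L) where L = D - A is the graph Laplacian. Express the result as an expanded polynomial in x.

x^6 - 12x^5 + 49x^4 - 78x^3 + 40x^2

With the vertex order [0, 1, 2, 3, 4, 5], the degrees are [2, 0, 2, 3, 1, 4], giving D = diag(2, 0, 2, 3, 1, 4) and L = D - A. Computing det(xI - L) by cofactor expansion (or equivalently via sum-over-permutations) gives x^6 - 12x^5 + 49x^4 - 78x^3 + 40x^2. The coefficient of x^5 equals -trace(L) = -12, matching the sum of degrees.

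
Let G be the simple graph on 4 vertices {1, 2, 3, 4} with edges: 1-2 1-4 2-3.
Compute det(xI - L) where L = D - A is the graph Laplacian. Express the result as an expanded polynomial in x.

Reading degrees in the order [1, 2, 3, 4] gives [2, 2, 1, 1]; set D = diag(2, 2, 1, 1) and form L = D - A. Computing det(xI - L) by cofactor expansion (or equivalently via sum-over-permutations) gives x^4 - 6x^3 + 10x^2 - 4x. The constant term is 0 because L is singular (the all-ones vector lies in its kernel). There is one zero in the spectrum, matching the 1 component.

x^4 - 6x^3 + 10x^2 - 4x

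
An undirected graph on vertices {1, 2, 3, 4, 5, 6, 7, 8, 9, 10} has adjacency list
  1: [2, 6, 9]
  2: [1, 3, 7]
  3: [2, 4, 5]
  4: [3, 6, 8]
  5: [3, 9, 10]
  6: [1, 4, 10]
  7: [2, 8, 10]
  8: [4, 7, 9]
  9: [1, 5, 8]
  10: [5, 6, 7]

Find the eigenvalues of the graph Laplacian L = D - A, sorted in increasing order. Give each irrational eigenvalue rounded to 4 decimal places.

[0, 2, 2, 2, 2, 2, 5, 5, 5, 5]

Each diagonal entry of L is the vertex degree and each off-diagonal entry is -1 where an edge is present, 0 otherwise; in the order [1, 2, 3, 4, 5, 6, 7, 8, 9, 10] the diagonal is [3, 3, 3, 3, 3, 3, 3, 3, 3, 3]. The multiplicity of 0 as a Laplacian eigenvalue equals the number of connected components. The single zero eigenvalue shows the graph is connected. The largest eigenvalue, 5, is at most the vertex count 10. By the matrix-tree theorem the graph has (1/10) * product of the nonzero eigenvalues = 2000 spanning trees.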